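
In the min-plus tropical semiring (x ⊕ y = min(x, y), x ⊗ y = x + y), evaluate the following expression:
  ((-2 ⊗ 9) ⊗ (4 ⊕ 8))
((-2 ⊗ 9) ⊗ (4 ⊕ 8)) = 11

Expand innermost to outermost. Recall ⊕ takes the minimum of its arguments and ⊗ takes their sum. Working out the expression ((-2 ⊗ 9) ⊗ (4 ⊕ 8)) gives 11.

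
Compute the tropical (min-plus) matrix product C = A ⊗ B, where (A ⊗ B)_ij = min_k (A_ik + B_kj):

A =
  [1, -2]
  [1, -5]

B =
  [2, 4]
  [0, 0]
A ⊗ B =
  [-2, -2]
  [-5, -5]

Apply the min-plus product entry-by-entry:
  C[0][0] = min over k of (A[0][0] + B[0][0] = 1 + 2 = 3, A[0][1] + B[1][0] = -2 + 0 = -2) = -2 (attained at k = 1)
  C[0][1] = min over k of (A[0][0] + B[0][1] = 1 + 4 = 5, A[0][1] + B[1][1] = -2 + 0 = -2) = -2 (attained at k = 1)
  C[1][0] = min over k of (A[1][0] + B[0][0] = 1 + 2 = 3, A[1][1] + B[1][0] = -5 + 0 = -5) = -5 (attained at k = 1)
  C[1][1] = min over k of (A[1][0] + B[0][1] = 1 + 4 = 5, A[1][1] + B[1][1] = -5 + 0 = -5) = -5 (attained at k = 1)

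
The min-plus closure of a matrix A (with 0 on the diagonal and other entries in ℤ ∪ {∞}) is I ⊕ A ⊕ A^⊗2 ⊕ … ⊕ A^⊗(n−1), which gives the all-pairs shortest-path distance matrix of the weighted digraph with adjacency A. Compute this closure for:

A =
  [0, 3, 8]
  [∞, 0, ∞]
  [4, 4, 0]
Closure =
  [0, 3, 8]
  [∞, 0, ∞]
  [4, 4, 0]

This is the Floyd-Warshall all-pairs shortest-path computation. For each intermediate vertex k = 0, 1, …, 2, update dist[i][j] ← min(dist[i][j], dist[i][k] + dist[k][j]). The final matrix gives, for each (i, j), the minimum total weight of any directed path from i to j (possibly empty when i = j).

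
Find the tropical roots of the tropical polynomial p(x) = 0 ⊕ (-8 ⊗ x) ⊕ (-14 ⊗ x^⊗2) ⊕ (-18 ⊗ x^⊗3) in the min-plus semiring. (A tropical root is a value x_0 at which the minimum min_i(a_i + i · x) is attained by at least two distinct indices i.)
Roots: {4, 6, 8}

Each tropical root is a break point of the lower envelope of the lines y = a_i + i · x (there are 4 lines, with slopes 0, 1, ..., 3). Only the lines that attain the minimum somewhere contribute to roots; other lines are dominated. Here the surviving (envelope) indices are i = 3, i = 2, i = 1, i = 0.
Intersections between consecutive envelope lines give the roots: for adjacent envelope indices i < j the intersection is x = (a_i − a_j) / (j − i). Reading off the sorted break points: {4, 6, 8}.
Verification: at each break x_0, at least two indices attain the minimum of min_i(a_i + i · x_0).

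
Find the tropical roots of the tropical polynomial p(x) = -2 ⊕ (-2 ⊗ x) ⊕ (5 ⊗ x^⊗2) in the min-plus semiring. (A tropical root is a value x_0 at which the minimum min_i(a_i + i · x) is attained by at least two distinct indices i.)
Roots: {-7, 0}

Each tropical root is a break point of the lower envelope of the lines y = a_i + i · x (there are 3 lines, with slopes 0, 1, ..., 2). Only the lines that attain the minimum somewhere contribute to roots; other lines are dominated. Here the surviving (envelope) indices are i = 2, i = 1, i = 0.
Intersections between consecutive envelope lines give the roots: for adjacent envelope indices i < j the intersection is x = (a_i − a_j) / (j − i). Reading off the sorted break points: {-7, 0}.
Verification: at each break x_0, at least two indices attain the minimum of min_i(a_i + i · x_0).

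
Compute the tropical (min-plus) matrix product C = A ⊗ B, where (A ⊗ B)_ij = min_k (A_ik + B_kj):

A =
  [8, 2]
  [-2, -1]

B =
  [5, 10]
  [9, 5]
A ⊗ B =
  [11, 7]
  [3, 4]

Apply the min-plus product entry-by-entry:
  C[0][0] = min over k of (A[0][0] + B[0][0] = 8 + 5 = 13, A[0][1] + B[1][0] = 2 + 9 = 11) = 11 (attained at k = 1)
  C[0][1] = min over k of (A[0][0] + B[0][1] = 8 + 10 = 18, A[0][1] + B[1][1] = 2 + 5 = 7) = 7 (attained at k = 1)
  C[1][0] = min over k of (A[1][0] + B[0][0] = -2 + 5 = 3, A[1][1] + B[1][0] = -1 + 9 = 8) = 3 (attained at k = 0)
  C[1][1] = min over k of (A[1][0] + B[0][1] = -2 + 10 = 8, A[1][1] + B[1][1] = -1 + 5 = 4) = 4 (attained at k = 1)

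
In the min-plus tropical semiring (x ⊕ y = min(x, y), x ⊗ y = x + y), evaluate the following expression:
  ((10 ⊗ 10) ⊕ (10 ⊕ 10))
((10 ⊗ 10) ⊕ (10 ⊕ 10)) = 10

Expand innermost to outermost. Recall ⊕ takes the minimum of its arguments and ⊗ takes their sum. Working out the expression ((10 ⊗ 10) ⊕ (10 ⊕ 10)) gives 10.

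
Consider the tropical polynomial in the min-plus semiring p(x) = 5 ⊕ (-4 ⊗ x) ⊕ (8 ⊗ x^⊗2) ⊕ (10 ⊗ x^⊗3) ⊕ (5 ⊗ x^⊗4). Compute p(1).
p(1) = -3

A tropical monomial a ⊗ x^⊗i evaluates to a + i · x. Evaluating each term at x = 1:
  Term 0 contributes 5 + 0 · 1 = 5
  Term 1 contributes -4 + 1 · 1 = -3
  Term 2 contributes 8 + 2 · 1 = 10
  Term 3 contributes 10 + 3 · 1 = 13
  Term 4 contributes 5 + 4 · 1 = 9
p(1) = ⊕ of these = min[5, -3, 10, 13, 9] = -3.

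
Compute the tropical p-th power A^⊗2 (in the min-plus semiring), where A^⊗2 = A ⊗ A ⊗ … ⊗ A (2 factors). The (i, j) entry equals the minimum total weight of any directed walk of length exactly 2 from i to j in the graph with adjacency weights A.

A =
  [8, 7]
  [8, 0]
A^⊗2 =
  [15, 7]
  [8, 0]

Each entry (A^⊗2)_ij equals the minimum over all length-2 walks i = v_0 → v_1 → … → v_2 = j of Σ_t A[v_t][v_{t+1}]. For example, for (i, j) = (0, 1) we minimise over 2 possible intermediate vertex sequences; the minimum is 7, attained along the walk 0 → 1 → 1.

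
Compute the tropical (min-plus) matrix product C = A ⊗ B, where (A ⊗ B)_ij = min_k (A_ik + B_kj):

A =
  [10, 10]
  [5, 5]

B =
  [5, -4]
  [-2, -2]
A ⊗ B =
  [8, 6]
  [3, 1]

Apply the min-plus product entry-by-entry:
  C[0][0] = min over k of (A[0][0] + B[0][0] = 10 + 5 = 15, A[0][1] + B[1][0] = 10 + -2 = 8) = 8 (attained at k = 1)
  C[0][1] = min over k of (A[0][0] + B[0][1] = 10 + -4 = 6, A[0][1] + B[1][1] = 10 + -2 = 8) = 6 (attained at k = 0)
  C[1][0] = min over k of (A[1][0] + B[0][0] = 5 + 5 = 10, A[1][1] + B[1][0] = 5 + -2 = 3) = 3 (attained at k = 1)
  C[1][1] = min over k of (A[1][0] + B[0][1] = 5 + -4 = 1, A[1][1] + B[1][1] = 5 + -2 = 3) = 1 (attained at k = 0)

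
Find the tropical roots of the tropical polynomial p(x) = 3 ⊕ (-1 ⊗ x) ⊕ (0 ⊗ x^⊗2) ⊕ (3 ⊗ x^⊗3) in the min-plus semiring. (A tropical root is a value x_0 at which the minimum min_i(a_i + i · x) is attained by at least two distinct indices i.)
Roots: {-3, -1, 4}

Each tropical root is a break point of the lower envelope of the lines y = a_i + i · x (there are 4 lines, with slopes 0, 1, ..., 3). Only the lines that attain the minimum somewhere contribute to roots; other lines are dominated. Here the surviving (envelope) indices are i = 3, i = 2, i = 1, i = 0.
Intersections between consecutive envelope lines give the roots: for adjacent envelope indices i < j the intersection is x = (a_i − a_j) / (j − i). Reading off the sorted break points: {-3, -1, 4}.
Verification: at each break x_0, at least two indices attain the minimum of min_i(a_i + i · x_0).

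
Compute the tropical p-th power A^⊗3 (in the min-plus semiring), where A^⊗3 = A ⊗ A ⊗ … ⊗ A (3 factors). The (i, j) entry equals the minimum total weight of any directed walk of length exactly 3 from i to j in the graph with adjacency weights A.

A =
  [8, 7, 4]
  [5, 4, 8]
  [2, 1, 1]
A^⊗3 =
  [7, 6, 6]
  [11, 10, 10]
  [4, 3, 3]

Each entry (A^⊗3)_ij equals the minimum over all length-3 walks i = v_0 → v_1 → … → v_3 = j of Σ_t A[v_t][v_{t+1}]. For example, for (i, j) = (0, 2) we minimise over 9 possible intermediate vertex sequences; the minimum is 6, attained along the walk 0 → 2 → 2 → 2.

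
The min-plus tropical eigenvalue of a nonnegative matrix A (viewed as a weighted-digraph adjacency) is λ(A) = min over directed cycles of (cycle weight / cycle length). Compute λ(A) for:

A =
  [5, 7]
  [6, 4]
λ(A) = 4

Enumerate directed cycles and compute their means (weight / length). Sample:
  cycle 0 → 0: weight = 5, length = 1, mean = 5/1 ≈ 5.000
  cycle 1 → 1: weight = 4, length = 1, mean = 4/1 ≈ 4.000
  cycle 0 → 1 → 0: weight = 13, length = 2, mean = 13/2 ≈ 6.500
  cycle 1 → 0 → 1: weight = 13, length = 2, mean = 13/2 ≈ 6.500
Minimum mean = 4.000, attained e.g. along the cycle 1 → 1 with weight 4 and length 1. So λ(A) = 4/1 = 4.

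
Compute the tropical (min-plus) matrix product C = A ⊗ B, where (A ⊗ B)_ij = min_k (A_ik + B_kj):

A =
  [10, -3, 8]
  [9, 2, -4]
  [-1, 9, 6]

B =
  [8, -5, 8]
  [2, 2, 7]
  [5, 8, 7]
A ⊗ B =
  [-1, -1, 4]
  [1, 4, 3]
  [7, -6, 7]

Apply the min-plus product entry-by-entry:
  C[0][0] = min over k of (A[0][0] + B[0][0] = 10 + 8 = 18, A[0][1] + B[1][0] = -3 + 2 = -1, A[0][2] + B[2][0] = 8 + 5 = 13) = -1 (attained at k = 1)
  C[0][1] = min over k of (A[0][0] + B[0][1] = 10 + -5 = 5, A[0][1] + B[1][1] = -3 + 2 = -1, A[0][2] + B[2][1] = 8 + 8 = 16) = -1 (attained at k = 1)
  C[0][2] = min over k of (A[0][0] + B[0][2] = 10 + 8 = 18, A[0][1] + B[1][2] = -3 + 7 = 4, A[0][2] + B[2][2] = 8 + 7 = 15) = 4 (attained at k = 1)
  C[1][0] = min over k of (A[1][0] + B[0][0] = 9 + 8 = 17, A[1][1] + B[1][0] = 2 + 2 = 4, A[1][2] + B[2][0] = -4 + 5 = 1) = 1 (attained at k = 2)
  C[1][1] = min over k of (A[1][0] + B[0][1] = 9 + -5 = 4, A[1][1] + B[1][1] = 2 + 2 = 4, A[1][2] + B[2][1] = -4 + 8 = 4) = 4 (attained at k = 0)
  C[1][2] = min over k of (A[1][0] + B[0][2] = 9 + 8 = 17, A[1][1] + B[1][2] = 2 + 7 = 9, A[1][2] + B[2][2] = -4 + 7 = 3) = 3 (attained at k = 2)
  C[2][0] = min over k of (A[2][0] + B[0][0] = -1 + 8 = 7, A[2][1] + B[1][0] = 9 + 2 = 11, A[2][2] + B[2][0] = 6 + 5 = 11) = 7 (attained at k = 0)
  C[2][1] = min over k of (A[2][0] + B[0][1] = -1 + -5 = -6, A[2][1] + B[1][1] = 9 + 2 = 11, A[2][2] + B[2][1] = 6 + 8 = 14) = -6 (attained at k = 0)
  C[2][2] = min over k of (A[2][0] + B[0][2] = -1 + 8 = 7, A[2][1] + B[1][2] = 9 + 7 = 16, A[2][2] + B[2][2] = 6 + 7 = 13) = 7 (attained at k = 0)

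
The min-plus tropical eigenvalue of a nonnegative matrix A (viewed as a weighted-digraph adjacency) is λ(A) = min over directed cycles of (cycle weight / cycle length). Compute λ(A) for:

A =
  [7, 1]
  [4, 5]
λ(A) = 5/2

Enumerate directed cycles and compute their means (weight / length). Sample:
  cycle 0 → 0: weight = 7, length = 1, mean = 7/1 ≈ 7.000
  cycle 1 → 1: weight = 5, length = 1, mean = 5/1 ≈ 5.000
  cycle 0 → 1 → 0: weight = 5, length = 2, mean = 5/2 ≈ 2.500
  cycle 1 → 0 → 1: weight = 5, length = 2, mean = 5/2 ≈ 2.500
Minimum mean = 2.500, attained e.g. along the cycle 0 → 1 → 0 with weight 5 and length 2. So λ(A) = 5/2 = 5/2.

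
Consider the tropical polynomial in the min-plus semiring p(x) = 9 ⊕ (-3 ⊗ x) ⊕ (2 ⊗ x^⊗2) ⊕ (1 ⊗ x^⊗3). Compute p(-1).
p(-1) = -4

A tropical monomial a ⊗ x^⊗i evaluates to a + i · x. Evaluating each term at x = -1:
  Term 0 contributes 9 + 0 · -1 = 9
  Term 1 contributes -3 + 1 · -1 = -4
  Term 2 contributes 2 + 2 · -1 = 0
  Term 3 contributes 1 + 3 · -1 = -2
p(-1) = ⊕ of these = min[9, -4, 0, -2] = -4.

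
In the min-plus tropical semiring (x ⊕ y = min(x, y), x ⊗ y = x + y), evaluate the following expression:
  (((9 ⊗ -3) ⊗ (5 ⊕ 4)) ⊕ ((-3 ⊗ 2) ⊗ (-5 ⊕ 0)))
(((9 ⊗ -3) ⊗ (5 ⊕ 4)) ⊕ ((-3 ⊗ 2) ⊗ (-5 ⊕ 0))) = -6

Expand innermost to outermost. Recall ⊕ takes the minimum of its arguments and ⊗ takes their sum. Working out the expression (((9 ⊗ -3) ⊗ (5 ⊕ 4)) ⊕ ((-3 ⊗ 2) ⊗ (-5 ⊕ 0))) gives -6.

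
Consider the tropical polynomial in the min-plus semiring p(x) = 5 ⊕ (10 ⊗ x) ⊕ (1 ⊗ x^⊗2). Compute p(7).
p(7) = 5

A tropical monomial a ⊗ x^⊗i evaluates to a + i · x. Evaluating each term at x = 7:
  Term 0 contributes 5 + 0 · 7 = 5
  Term 1 contributes 10 + 1 · 7 = 17
  Term 2 contributes 1 + 2 · 7 = 15
p(7) = ⊕ of these = min[5, 17, 15] = 5.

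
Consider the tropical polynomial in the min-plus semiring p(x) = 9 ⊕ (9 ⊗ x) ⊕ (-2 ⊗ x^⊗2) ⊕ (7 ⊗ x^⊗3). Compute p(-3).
p(-3) = -8

A tropical monomial a ⊗ x^⊗i evaluates to a + i · x. Evaluating each term at x = -3:
  Term 0 contributes 9 + 0 · -3 = 9
  Term 1 contributes 9 + 1 · -3 = 6
  Term 2 contributes -2 + 2 · -3 = -8
  Term 3 contributes 7 + 3 · -3 = -2
p(-3) = ⊕ of these = min[9, 6, -8, -2] = -8.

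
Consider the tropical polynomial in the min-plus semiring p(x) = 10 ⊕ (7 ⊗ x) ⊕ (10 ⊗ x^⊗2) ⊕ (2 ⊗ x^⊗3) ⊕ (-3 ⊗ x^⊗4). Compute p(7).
p(7) = 10

A tropical monomial a ⊗ x^⊗i evaluates to a + i · x. Evaluating each term at x = 7:
  Term 0 contributes 10 + 0 · 7 = 10
  Term 1 contributes 7 + 1 · 7 = 14
  Term 2 contributes 10 + 2 · 7 = 24
  Term 3 contributes 2 + 3 · 7 = 23
  Term 4 contributes -3 + 4 · 7 = 25
p(7) = ⊕ of these = min[10, 14, 24, 23, 25] = 10.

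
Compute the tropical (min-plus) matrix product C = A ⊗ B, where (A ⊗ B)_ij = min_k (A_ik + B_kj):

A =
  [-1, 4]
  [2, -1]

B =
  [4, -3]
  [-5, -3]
A ⊗ B =
  [-1, -4]
  [-6, -4]

Apply the min-plus product entry-by-entry:
  C[0][0] = min over k of (A[0][0] + B[0][0] = -1 + 4 = 3, A[0][1] + B[1][0] = 4 + -5 = -1) = -1 (attained at k = 1)
  C[0][1] = min over k of (A[0][0] + B[0][1] = -1 + -3 = -4, A[0][1] + B[1][1] = 4 + -3 = 1) = -4 (attained at k = 0)
  C[1][0] = min over k of (A[1][0] + B[0][0] = 2 + 4 = 6, A[1][1] + B[1][0] = -1 + -5 = -6) = -6 (attained at k = 1)
  C[1][1] = min over k of (A[1][0] + B[0][1] = 2 + -3 = -1, A[1][1] + B[1][1] = -1 + -3 = -4) = -4 (attained at k = 1)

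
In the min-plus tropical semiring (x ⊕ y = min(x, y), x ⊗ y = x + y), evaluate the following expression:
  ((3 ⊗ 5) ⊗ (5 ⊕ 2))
((3 ⊗ 5) ⊗ (5 ⊕ 2)) = 10

Expand innermost to outermost. Recall ⊕ takes the minimum of its arguments and ⊗ takes their sum. Working out the expression ((3 ⊗ 5) ⊗ (5 ⊕ 2)) gives 10.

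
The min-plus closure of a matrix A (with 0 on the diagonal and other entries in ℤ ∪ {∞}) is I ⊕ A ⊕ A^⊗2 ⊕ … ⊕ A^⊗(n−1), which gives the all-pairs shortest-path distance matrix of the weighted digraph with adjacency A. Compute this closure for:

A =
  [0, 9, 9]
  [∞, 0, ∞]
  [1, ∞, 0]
Closure =
  [0, 9, 9]
  [∞, 0, ∞]
  [1, 10, 0]

This is the Floyd-Warshall all-pairs shortest-path computation. For each intermediate vertex k = 0, 1, …, 2, update dist[i][j] ← min(dist[i][j], dist[i][k] + dist[k][j]). The final matrix gives, for each (i, j), the minimum total weight of any directed path from i to j (possibly empty when i = j).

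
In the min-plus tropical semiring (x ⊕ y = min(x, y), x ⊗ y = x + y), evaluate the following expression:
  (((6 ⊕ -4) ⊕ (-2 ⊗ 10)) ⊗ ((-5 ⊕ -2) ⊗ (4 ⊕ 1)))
(((6 ⊕ -4) ⊕ (-2 ⊗ 10)) ⊗ ((-5 ⊕ -2) ⊗ (4 ⊕ 1))) = -8

Expand innermost to outermost. Recall ⊕ takes the minimum of its arguments and ⊗ takes their sum. Working out the expression (((6 ⊕ -4) ⊕ (-2 ⊗ 10)) ⊗ ((-5 ⊕ -2) ⊗ (4 ⊕ 1))) gives -8.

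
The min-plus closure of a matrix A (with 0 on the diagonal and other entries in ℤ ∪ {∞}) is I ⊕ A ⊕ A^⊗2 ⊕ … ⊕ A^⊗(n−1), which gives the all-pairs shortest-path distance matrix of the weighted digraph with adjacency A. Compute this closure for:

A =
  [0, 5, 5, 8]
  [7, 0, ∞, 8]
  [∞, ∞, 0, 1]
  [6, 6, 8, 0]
Closure =
  [0, 5, 5, 6]
  [7, 0, 12, 8]
  [7, 7, 0, 1]
  [6, 6, 8, 0]

This is the Floyd-Warshall all-pairs shortest-path computation. For each intermediate vertex k = 0, 1, …, 3, update dist[i][j] ← min(dist[i][j], dist[i][k] + dist[k][j]). The final matrix gives, for each (i, j), the minimum total weight of any directed path from i to j (possibly empty when i = j).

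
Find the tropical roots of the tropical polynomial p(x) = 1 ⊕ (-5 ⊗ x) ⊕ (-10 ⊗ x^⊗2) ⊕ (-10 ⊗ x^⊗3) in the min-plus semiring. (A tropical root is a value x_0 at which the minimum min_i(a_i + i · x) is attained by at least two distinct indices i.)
Roots: {0, 5, 6}

Each tropical root is a break point of the lower envelope of the lines y = a_i + i · x (there are 4 lines, with slopes 0, 1, ..., 3). Only the lines that attain the minimum somewhere contribute to roots; other lines are dominated. Here the surviving (envelope) indices are i = 3, i = 2, i = 1, i = 0.
Intersections between consecutive envelope lines give the roots: for adjacent envelope indices i < j the intersection is x = (a_i − a_j) / (j − i). Reading off the sorted break points: {0, 5, 6}.
Verification: at each break x_0, at least two indices attain the minimum of min_i(a_i + i · x_0).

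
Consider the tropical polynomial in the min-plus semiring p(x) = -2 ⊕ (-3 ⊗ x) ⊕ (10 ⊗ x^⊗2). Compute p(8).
p(8) = -2

A tropical monomial a ⊗ x^⊗i evaluates to a + i · x. Evaluating each term at x = 8:
  Term 0 contributes -2 + 0 · 8 = -2
  Term 1 contributes -3 + 1 · 8 = 5
  Term 2 contributes 10 + 2 · 8 = 26
p(8) = ⊕ of these = min[-2, 5, 26] = -2.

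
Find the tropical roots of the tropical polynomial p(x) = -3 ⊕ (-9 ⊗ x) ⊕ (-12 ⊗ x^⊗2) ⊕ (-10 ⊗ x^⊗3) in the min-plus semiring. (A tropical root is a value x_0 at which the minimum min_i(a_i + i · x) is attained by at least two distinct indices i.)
Roots: {-2, 3, 6}

Each tropical root is a break point of the lower envelope of the lines y = a_i + i · x (there are 4 lines, with slopes 0, 1, ..., 3). Only the lines that attain the minimum somewhere contribute to roots; other lines are dominated. Here the surviving (envelope) indices are i = 3, i = 2, i = 1, i = 0.
Intersections between consecutive envelope lines give the roots: for adjacent envelope indices i < j the intersection is x = (a_i − a_j) / (j − i). Reading off the sorted break points: {-2, 3, 6}.
Verification: at each break x_0, at least two indices attain the minimum of min_i(a_i + i · x_0).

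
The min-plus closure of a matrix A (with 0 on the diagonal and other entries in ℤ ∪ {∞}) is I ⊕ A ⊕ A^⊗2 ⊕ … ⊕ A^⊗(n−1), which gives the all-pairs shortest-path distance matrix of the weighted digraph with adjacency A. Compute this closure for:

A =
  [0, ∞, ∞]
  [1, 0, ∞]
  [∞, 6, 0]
Closure =
  [0, ∞, ∞]
  [1, 0, ∞]
  [7, 6, 0]

This is the Floyd-Warshall all-pairs shortest-path computation. For each intermediate vertex k = 0, 1, …, 2, update dist[i][j] ← min(dist[i][j], dist[i][k] + dist[k][j]). The final matrix gives, for each (i, j), the minimum total weight of any directed path from i to j (possibly empty when i = j).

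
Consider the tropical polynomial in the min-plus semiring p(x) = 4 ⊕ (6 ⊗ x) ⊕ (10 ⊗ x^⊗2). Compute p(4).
p(4) = 4

A tropical monomial a ⊗ x^⊗i evaluates to a + i · x. Evaluating each term at x = 4:
  Term 0 contributes 4 + 0 · 4 = 4
  Term 1 contributes 6 + 1 · 4 = 10
  Term 2 contributes 10 + 2 · 4 = 18
p(4) = ⊕ of these = min[4, 10, 18] = 4.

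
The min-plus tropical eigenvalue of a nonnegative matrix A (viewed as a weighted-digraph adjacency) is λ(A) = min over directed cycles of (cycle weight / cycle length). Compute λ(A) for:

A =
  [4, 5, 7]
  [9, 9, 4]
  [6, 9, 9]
λ(A) = 4

Enumerate directed cycles and compute their means (weight / length). Sample:
  cycle 0 → 0: weight = 4, length = 1, mean = 4/1 ≈ 4.000
  cycle 1 → 1: weight = 9, length = 1, mean = 9/1 ≈ 9.000
  cycle 2 → 2: weight = 9, length = 1, mean = 9/1 ≈ 9.000
  cycle 0 → 1 → 0: weight = 14, length = 2, mean = 14/2 ≈ 7.000
  cycle 0 → 2 → 0: weight = 13, length = 2, mean = 13/2 ≈ 6.500
  cycle 1 → 0 → 1: weight = 14, length = 2, mean = 14/2 ≈ 7.000
Minimum mean = 4.000, attained e.g. along the cycle 0 → 0 with weight 4 and length 1. So λ(A) = 4/1 = 4.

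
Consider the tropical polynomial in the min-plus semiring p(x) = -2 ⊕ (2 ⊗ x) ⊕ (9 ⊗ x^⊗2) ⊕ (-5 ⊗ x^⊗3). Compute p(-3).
p(-3) = -14

A tropical monomial a ⊗ x^⊗i evaluates to a + i · x. Evaluating each term at x = -3:
  Term 0 contributes -2 + 0 · -3 = -2
  Term 1 contributes 2 + 1 · -3 = -1
  Term 2 contributes 9 + 2 · -3 = 3
  Term 3 contributes -5 + 3 · -3 = -14
p(-3) = ⊕ of these = min[-2, -1, 3, -14] = -14.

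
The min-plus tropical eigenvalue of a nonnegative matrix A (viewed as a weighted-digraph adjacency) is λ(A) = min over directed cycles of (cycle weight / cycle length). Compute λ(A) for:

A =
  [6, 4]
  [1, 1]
λ(A) = 1

Enumerate directed cycles and compute their means (weight / length). Sample:
  cycle 0 → 0: weight = 6, length = 1, mean = 6/1 ≈ 6.000
  cycle 1 → 1: weight = 1, length = 1, mean = 1/1 ≈ 1.000
  cycle 0 → 1 → 0: weight = 5, length = 2, mean = 5/2 ≈ 2.500
  cycle 1 → 0 → 1: weight = 5, length = 2, mean = 5/2 ≈ 2.500
Minimum mean = 1.000, attained e.g. along the cycle 1 → 1 with weight 1 and length 1. So λ(A) = 1/1 = 1.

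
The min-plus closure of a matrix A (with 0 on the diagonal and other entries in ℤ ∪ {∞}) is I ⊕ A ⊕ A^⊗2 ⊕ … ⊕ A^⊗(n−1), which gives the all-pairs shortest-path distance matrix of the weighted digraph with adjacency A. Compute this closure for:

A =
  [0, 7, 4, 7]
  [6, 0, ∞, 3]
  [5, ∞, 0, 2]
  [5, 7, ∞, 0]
Closure =
  [0, 7, 4, 6]
  [6, 0, 10, 3]
  [5, 9, 0, 2]
  [5, 7, 9, 0]

This is the Floyd-Warshall all-pairs shortest-path computation. For each intermediate vertex k = 0, 1, …, 3, update dist[i][j] ← min(dist[i][j], dist[i][k] + dist[k][j]). The final matrix gives, for each (i, j), the minimum total weight of any directed path from i to j (possibly empty when i = j).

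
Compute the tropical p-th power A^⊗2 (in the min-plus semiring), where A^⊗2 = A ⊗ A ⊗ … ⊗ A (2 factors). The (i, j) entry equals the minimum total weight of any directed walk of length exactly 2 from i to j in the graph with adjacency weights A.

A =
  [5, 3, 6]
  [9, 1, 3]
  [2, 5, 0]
A^⊗2 =
  [8, 4, 6]
  [5, 2, 3]
  [2, 5, 0]

Each entry (A^⊗2)_ij equals the minimum over all length-2 walks i = v_0 → v_1 → … → v_2 = j of Σ_t A[v_t][v_{t+1}]. For example, for (i, j) = (0, 2) we minimise over 3 possible intermediate vertex sequences; the minimum is 6, attained along the walk 0 → 1 → 2.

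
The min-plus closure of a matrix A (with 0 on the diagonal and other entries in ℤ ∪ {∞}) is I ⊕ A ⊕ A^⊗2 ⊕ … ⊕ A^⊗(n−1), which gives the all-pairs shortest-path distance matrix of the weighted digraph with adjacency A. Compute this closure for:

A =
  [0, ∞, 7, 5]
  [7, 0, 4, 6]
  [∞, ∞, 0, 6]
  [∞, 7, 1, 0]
Closure =
  [0, 12, 6, 5]
  [7, 0, 4, 6]
  [20, 13, 0, 6]
  [14, 7, 1, 0]

This is the Floyd-Warshall all-pairs shortest-path computation. For each intermediate vertex k = 0, 1, …, 3, update dist[i][j] ← min(dist[i][j], dist[i][k] + dist[k][j]). The final matrix gives, for each (i, j), the minimum total weight of any directed path from i to j (possibly empty when i = j).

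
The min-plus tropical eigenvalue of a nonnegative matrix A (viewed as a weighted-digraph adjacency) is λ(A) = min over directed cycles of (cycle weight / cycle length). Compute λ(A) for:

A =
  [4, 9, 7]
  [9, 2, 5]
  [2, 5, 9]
λ(A) = 2

Enumerate directed cycles and compute their means (weight / length). Sample:
  cycle 0 → 0: weight = 4, length = 1, mean = 4/1 ≈ 4.000
  cycle 1 → 1: weight = 2, length = 1, mean = 2/1 ≈ 2.000
  cycle 2 → 2: weight = 9, length = 1, mean = 9/1 ≈ 9.000
  cycle 0 → 1 → 0: weight = 18, length = 2, mean = 18/2 ≈ 9.000
  cycle 0 → 2 → 0: weight = 9, length = 2, mean = 9/2 ≈ 4.500
  cycle 1 → 0 → 1: weight = 18, length = 2, mean = 18/2 ≈ 9.000
Minimum mean = 2.000, attained e.g. along the cycle 1 → 1 with weight 2 and length 1. So λ(A) = 2/1 = 2.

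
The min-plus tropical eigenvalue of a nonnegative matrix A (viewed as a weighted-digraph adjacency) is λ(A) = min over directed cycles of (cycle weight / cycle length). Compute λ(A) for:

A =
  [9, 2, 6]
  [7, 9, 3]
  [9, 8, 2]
λ(A) = 2

Enumerate directed cycles and compute their means (weight / length). Sample:
  cycle 0 → 0: weight = 9, length = 1, mean = 9/1 ≈ 9.000
  cycle 1 → 1: weight = 9, length = 1, mean = 9/1 ≈ 9.000
  cycle 2 → 2: weight = 2, length = 1, mean = 2/1 ≈ 2.000
  cycle 0 → 1 → 0: weight = 9, length = 2, mean = 9/2 ≈ 4.500
  cycle 0 → 2 → 0: weight = 15, length = 2, mean = 15/2 ≈ 7.500
  cycle 1 → 0 → 1: weight = 9, length = 2, mean = 9/2 ≈ 4.500
Minimum mean = 2.000, attained e.g. along the cycle 2 → 2 with weight 2 and length 1. So λ(A) = 2/1 = 2.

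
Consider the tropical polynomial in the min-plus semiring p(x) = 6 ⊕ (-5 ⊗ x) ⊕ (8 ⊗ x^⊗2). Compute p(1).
p(1) = -4

A tropical monomial a ⊗ x^⊗i evaluates to a + i · x. Evaluating each term at x = 1:
  Term 0 contributes 6 + 0 · 1 = 6
  Term 1 contributes -5 + 1 · 1 = -4
  Term 2 contributes 8 + 2 · 1 = 10
p(1) = ⊕ of these = min[6, -4, 10] = -4.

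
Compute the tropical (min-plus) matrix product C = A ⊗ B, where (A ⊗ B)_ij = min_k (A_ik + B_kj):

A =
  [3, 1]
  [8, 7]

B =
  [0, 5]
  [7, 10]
A ⊗ B =
  [3, 8]
  [8, 13]

Apply the min-plus product entry-by-entry:
  C[0][0] = min over k of (A[0][0] + B[0][0] = 3 + 0 = 3, A[0][1] + B[1][0] = 1 + 7 = 8) = 3 (attained at k = 0)
  C[0][1] = min over k of (A[0][0] + B[0][1] = 3 + 5 = 8, A[0][1] + B[1][1] = 1 + 10 = 11) = 8 (attained at k = 0)
  C[1][0] = min over k of (A[1][0] + B[0][0] = 8 + 0 = 8, A[1][1] + B[1][0] = 7 + 7 = 14) = 8 (attained at k = 0)
  C[1][1] = min over k of (A[1][0] + B[0][1] = 8 + 5 = 13, A[1][1] + B[1][1] = 7 + 10 = 17) = 13 (attained at k = 0)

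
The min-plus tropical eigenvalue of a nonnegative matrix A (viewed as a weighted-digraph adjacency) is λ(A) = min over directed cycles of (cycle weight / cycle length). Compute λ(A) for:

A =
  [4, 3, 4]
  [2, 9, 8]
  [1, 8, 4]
λ(A) = 5/2

Enumerate directed cycles and compute their means (weight / length). Sample:
  cycle 0 → 0: weight = 4, length = 1, mean = 4/1 ≈ 4.000
  cycle 1 → 1: weight = 9, length = 1, mean = 9/1 ≈ 9.000
  cycle 2 → 2: weight = 4, length = 1, mean = 4/1 ≈ 4.000
  cycle 0 → 1 → 0: weight = 5, length = 2, mean = 5/2 ≈ 2.500
  cycle 0 → 2 → 0: weight = 5, length = 2, mean = 5/2 ≈ 2.500
  cycle 1 → 0 → 1: weight = 5, length = 2, mean = 5/2 ≈ 2.500
Minimum mean = 2.500, attained e.g. along the cycle 0 → 1 → 0 with weight 5 and length 2. So λ(A) = 5/2 = 5/2.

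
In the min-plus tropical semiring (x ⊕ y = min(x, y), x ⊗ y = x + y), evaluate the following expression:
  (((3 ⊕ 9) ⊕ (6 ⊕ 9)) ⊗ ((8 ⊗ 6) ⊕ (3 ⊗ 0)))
(((3 ⊕ 9) ⊕ (6 ⊕ 9)) ⊗ ((8 ⊗ 6) ⊕ (3 ⊗ 0))) = 6

Expand innermost to outermost. Recall ⊕ takes the minimum of its arguments and ⊗ takes their sum. Working out the expression (((3 ⊕ 9) ⊕ (6 ⊕ 9)) ⊗ ((8 ⊗ 6) ⊕ (3 ⊗ 0))) gives 6.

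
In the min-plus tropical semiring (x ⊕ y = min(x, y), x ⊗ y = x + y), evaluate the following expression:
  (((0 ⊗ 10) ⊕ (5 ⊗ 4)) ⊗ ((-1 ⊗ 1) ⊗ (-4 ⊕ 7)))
(((0 ⊗ 10) ⊕ (5 ⊗ 4)) ⊗ ((-1 ⊗ 1) ⊗ (-4 ⊕ 7))) = 5

Expand innermost to outermost. Recall ⊕ takes the minimum of its arguments and ⊗ takes their sum. Working out the expression (((0 ⊗ 10) ⊕ (5 ⊗ 4)) ⊗ ((-1 ⊗ 1) ⊗ (-4 ⊕ 7))) gives 5.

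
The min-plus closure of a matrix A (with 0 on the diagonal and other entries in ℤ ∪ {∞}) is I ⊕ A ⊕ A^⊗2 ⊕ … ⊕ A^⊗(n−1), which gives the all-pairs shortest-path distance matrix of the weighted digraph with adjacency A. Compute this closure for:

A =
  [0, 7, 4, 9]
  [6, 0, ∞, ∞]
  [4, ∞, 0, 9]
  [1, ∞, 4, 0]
Closure =
  [0, 7, 4, 9]
  [6, 0, 10, 15]
  [4, 11, 0, 9]
  [1, 8, 4, 0]

This is the Floyd-Warshall all-pairs shortest-path computation. For each intermediate vertex k = 0, 1, …, 3, update dist[i][j] ← min(dist[i][j], dist[i][k] + dist[k][j]). The final matrix gives, for each (i, j), the minimum total weight of any directed path from i to j (possibly empty when i = j).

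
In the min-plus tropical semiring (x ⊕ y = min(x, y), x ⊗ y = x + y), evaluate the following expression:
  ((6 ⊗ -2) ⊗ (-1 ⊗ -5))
((6 ⊗ -2) ⊗ (-1 ⊗ -5)) = -2

Expand innermost to outermost. Recall ⊕ takes the minimum of its arguments and ⊗ takes their sum. Working out the expression ((6 ⊗ -2) ⊗ (-1 ⊗ -5)) gives -2.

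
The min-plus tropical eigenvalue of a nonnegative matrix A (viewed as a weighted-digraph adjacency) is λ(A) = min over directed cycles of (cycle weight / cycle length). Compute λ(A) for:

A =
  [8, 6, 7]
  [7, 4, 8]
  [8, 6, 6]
λ(A) = 4

Enumerate directed cycles and compute their means (weight / length). Sample:
  cycle 0 → 0: weight = 8, length = 1, mean = 8/1 ≈ 8.000
  cycle 1 → 1: weight = 4, length = 1, mean = 4/1 ≈ 4.000
  cycle 2 → 2: weight = 6, length = 1, mean = 6/1 ≈ 6.000
  cycle 0 → 1 → 0: weight = 13, length = 2, mean = 13/2 ≈ 6.500
  cycle 0 → 2 → 0: weight = 15, length = 2, mean = 15/2 ≈ 7.500
  cycle 1 → 0 → 1: weight = 13, length = 2, mean = 13/2 ≈ 6.500
Minimum mean = 4.000, attained e.g. along the cycle 1 → 1 with weight 4 and length 1. So λ(A) = 4/1 = 4.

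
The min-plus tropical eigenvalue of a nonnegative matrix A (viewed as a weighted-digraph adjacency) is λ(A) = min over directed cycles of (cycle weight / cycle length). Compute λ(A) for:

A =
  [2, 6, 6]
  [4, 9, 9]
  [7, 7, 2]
λ(A) = 2

Enumerate directed cycles and compute their means (weight / length). Sample:
  cycle 0 → 0: weight = 2, length = 1, mean = 2/1 ≈ 2.000
  cycle 1 → 1: weight = 9, length = 1, mean = 9/1 ≈ 9.000
  cycle 2 → 2: weight = 2, length = 1, mean = 2/1 ≈ 2.000
  cycle 0 → 1 → 0: weight = 10, length = 2, mean = 10/2 ≈ 5.000
  cycle 0 → 2 → 0: weight = 13, length = 2, mean = 13/2 ≈ 6.500
  cycle 1 → 0 → 1: weight = 10, length = 2, mean = 10/2 ≈ 5.000
Minimum mean = 2.000, attained e.g. along the cycle 0 → 0 with weight 2 and length 1. So λ(A) = 2/1 = 2.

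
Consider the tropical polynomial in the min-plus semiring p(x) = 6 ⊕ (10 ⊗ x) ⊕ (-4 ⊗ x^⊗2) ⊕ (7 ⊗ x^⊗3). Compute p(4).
p(4) = 4

A tropical monomial a ⊗ x^⊗i evaluates to a + i · x. Evaluating each term at x = 4:
  Term 0 contributes 6 + 0 · 4 = 6
  Term 1 contributes 10 + 1 · 4 = 14
  Term 2 contributes -4 + 2 · 4 = 4
  Term 3 contributes 7 + 3 · 4 = 19
p(4) = ⊕ of these = min[6, 14, 4, 19] = 4.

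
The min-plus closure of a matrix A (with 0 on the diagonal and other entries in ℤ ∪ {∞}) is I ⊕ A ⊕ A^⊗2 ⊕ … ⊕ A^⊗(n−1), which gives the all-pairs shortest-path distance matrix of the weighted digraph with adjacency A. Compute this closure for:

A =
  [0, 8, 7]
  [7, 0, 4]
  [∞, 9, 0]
Closure =
  [0, 8, 7]
  [7, 0, 4]
  [16, 9, 0]

This is the Floyd-Warshall all-pairs shortest-path computation. For each intermediate vertex k = 0, 1, …, 2, update dist[i][j] ← min(dist[i][j], dist[i][k] + dist[k][j]). The final matrix gives, for each (i, j), the minimum total weight of any directed path from i to j (possibly empty when i = j).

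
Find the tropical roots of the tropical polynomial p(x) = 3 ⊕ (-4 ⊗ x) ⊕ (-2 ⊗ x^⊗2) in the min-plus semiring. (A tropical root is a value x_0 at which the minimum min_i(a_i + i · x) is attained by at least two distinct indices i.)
Roots: {-2, 7}

Each tropical root is a break point of the lower envelope of the lines y = a_i + i · x (there are 3 lines, with slopes 0, 1, ..., 2). Only the lines that attain the minimum somewhere contribute to roots; other lines are dominated. Here the surviving (envelope) indices are i = 2, i = 1, i = 0.
Intersections between consecutive envelope lines give the roots: for adjacent envelope indices i < j the intersection is x = (a_i − a_j) / (j − i). Reading off the sorted break points: {-2, 7}.
Verification: at each break x_0, at least two indices attain the minimum of min_i(a_i + i · x_0).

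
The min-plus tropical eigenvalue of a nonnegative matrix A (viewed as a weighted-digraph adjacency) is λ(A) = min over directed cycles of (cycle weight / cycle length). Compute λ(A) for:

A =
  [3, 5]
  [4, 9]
λ(A) = 3

Enumerate directed cycles and compute their means (weight / length). Sample:
  cycle 0 → 0: weight = 3, length = 1, mean = 3/1 ≈ 3.000
  cycle 1 → 1: weight = 9, length = 1, mean = 9/1 ≈ 9.000
  cycle 0 → 1 → 0: weight = 9, length = 2, mean = 9/2 ≈ 4.500
  cycle 1 → 0 → 1: weight = 9, length = 2, mean = 9/2 ≈ 4.500
Minimum mean = 3.000, attained e.g. along the cycle 0 → 0 with weight 3 and length 1. So λ(A) = 3/1 = 3.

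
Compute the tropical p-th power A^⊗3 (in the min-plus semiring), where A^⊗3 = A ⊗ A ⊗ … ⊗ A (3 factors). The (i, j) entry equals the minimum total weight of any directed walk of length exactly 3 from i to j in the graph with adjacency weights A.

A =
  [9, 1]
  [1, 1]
A^⊗3 =
  [3, 3]
  [3, 3]

Each entry (A^⊗3)_ij equals the minimum over all length-3 walks i = v_0 → v_1 → … → v_3 = j of Σ_t A[v_t][v_{t+1}]. For example, for (i, j) = (0, 1) we minimise over 4 possible intermediate vertex sequences; the minimum is 3, attained along the walk 0 → 1 → 0 → 1.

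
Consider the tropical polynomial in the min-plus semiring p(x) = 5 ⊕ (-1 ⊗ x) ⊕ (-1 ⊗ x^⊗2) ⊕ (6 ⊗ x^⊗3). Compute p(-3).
p(-3) = -7

A tropical monomial a ⊗ x^⊗i evaluates to a + i · x. Evaluating each term at x = -3:
  Term 0 contributes 5 + 0 · -3 = 5
  Term 1 contributes -1 + 1 · -3 = -4
  Term 2 contributes -1 + 2 · -3 = -7
  Term 3 contributes 6 + 3 · -3 = -3
p(-3) = ⊕ of these = min[5, -4, -7, -3] = -7.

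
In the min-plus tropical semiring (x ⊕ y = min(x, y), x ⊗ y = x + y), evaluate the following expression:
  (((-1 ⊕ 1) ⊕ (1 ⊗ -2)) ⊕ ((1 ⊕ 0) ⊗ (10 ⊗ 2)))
(((-1 ⊕ 1) ⊕ (1 ⊗ -2)) ⊕ ((1 ⊕ 0) ⊗ (10 ⊗ 2))) = -1

Expand innermost to outermost. Recall ⊕ takes the minimum of its arguments and ⊗ takes their sum. Working out the expression (((-1 ⊕ 1) ⊕ (1 ⊗ -2)) ⊕ ((1 ⊕ 0) ⊗ (10 ⊗ 2))) gives -1.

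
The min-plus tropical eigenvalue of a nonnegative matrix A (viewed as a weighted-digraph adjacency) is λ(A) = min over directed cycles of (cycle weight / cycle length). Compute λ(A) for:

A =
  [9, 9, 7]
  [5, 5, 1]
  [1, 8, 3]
λ(A) = 3

Enumerate directed cycles and compute their means (weight / length). Sample:
  cycle 0 → 0: weight = 9, length = 1, mean = 9/1 ≈ 9.000
  cycle 1 → 1: weight = 5, length = 1, mean = 5/1 ≈ 5.000
  cycle 2 → 2: weight = 3, length = 1, mean = 3/1 ≈ 3.000
  cycle 0 → 1 → 0: weight = 14, length = 2, mean = 14/2 ≈ 7.000
  cycle 0 → 2 → 0: weight = 8, length = 2, mean = 8/2 ≈ 4.000
  cycle 1 → 0 → 1: weight = 14, length = 2, mean = 14/2 ≈ 7.000
Minimum mean = 3.000, attained e.g. along the cycle 2 → 2 with weight 3 and length 1. So λ(A) = 3/1 = 3.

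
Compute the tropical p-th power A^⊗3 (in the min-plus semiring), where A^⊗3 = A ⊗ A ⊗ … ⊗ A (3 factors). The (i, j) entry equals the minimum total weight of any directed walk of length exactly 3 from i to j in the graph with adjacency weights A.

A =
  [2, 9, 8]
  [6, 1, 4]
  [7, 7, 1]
A^⊗3 =
  [6, 11, 10]
  [8, 3, 6]
  [9, 9, 3]

Each entry (A^⊗3)_ij equals the minimum over all length-3 walks i = v_0 → v_1 → … → v_3 = j of Σ_t A[v_t][v_{t+1}]. For example, for (i, j) = (0, 2) we minimise over 9 possible intermediate vertex sequences; the minimum is 10, attained along the walk 0 → 2 → 2 → 2.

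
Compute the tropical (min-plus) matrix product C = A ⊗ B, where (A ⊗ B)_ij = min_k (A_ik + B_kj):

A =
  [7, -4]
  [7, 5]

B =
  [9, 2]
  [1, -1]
A ⊗ B =
  [-3, -5]
  [6, 4]

Apply the min-plus product entry-by-entry:
  C[0][0] = min over k of (A[0][0] + B[0][0] = 7 + 9 = 16, A[0][1] + B[1][0] = -4 + 1 = -3) = -3 (attained at k = 1)
  C[0][1] = min over k of (A[0][0] + B[0][1] = 7 + 2 = 9, A[0][1] + B[1][1] = -4 + -1 = -5) = -5 (attained at k = 1)
  C[1][0] = min over k of (A[1][0] + B[0][0] = 7 + 9 = 16, A[1][1] + B[1][0] = 5 + 1 = 6) = 6 (attained at k = 1)
  C[1][1] = min over k of (A[1][0] + B[0][1] = 7 + 2 = 9, A[1][1] + B[1][1] = 5 + -1 = 4) = 4 (attained at k = 1)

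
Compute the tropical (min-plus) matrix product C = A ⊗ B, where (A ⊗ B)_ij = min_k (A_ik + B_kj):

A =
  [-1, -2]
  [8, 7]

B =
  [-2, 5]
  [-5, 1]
A ⊗ B =
  [-7, -1]
  [2, 8]

Apply the min-plus product entry-by-entry:
  C[0][0] = min over k of (A[0][0] + B[0][0] = -1 + -2 = -3, A[0][1] + B[1][0] = -2 + -5 = -7) = -7 (attained at k = 1)
  C[0][1] = min over k of (A[0][0] + B[0][1] = -1 + 5 = 4, A[0][1] + B[1][1] = -2 + 1 = -1) = -1 (attained at k = 1)
  C[1][0] = min over k of (A[1][0] + B[0][0] = 8 + -2 = 6, A[1][1] + B[1][0] = 7 + -5 = 2) = 2 (attained at k = 1)
  C[1][1] = min over k of (A[1][0] + B[0][1] = 8 + 5 = 13, A[1][1] + B[1][1] = 7 + 1 = 8) = 8 (attained at k = 1)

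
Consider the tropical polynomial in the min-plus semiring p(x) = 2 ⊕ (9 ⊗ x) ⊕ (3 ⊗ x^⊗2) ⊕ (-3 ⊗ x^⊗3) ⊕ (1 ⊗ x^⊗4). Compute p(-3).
p(-3) = -12

A tropical monomial a ⊗ x^⊗i evaluates to a + i · x. Evaluating each term at x = -3:
  Term 0 contributes 2 + 0 · -3 = 2
  Term 1 contributes 9 + 1 · -3 = 6
  Term 2 contributes 3 + 2 · -3 = -3
  Term 3 contributes -3 + 3 · -3 = -12
  Term 4 contributes 1 + 4 · -3 = -11
p(-3) = ⊕ of these = min[2, 6, -3, -12, -11] = -12.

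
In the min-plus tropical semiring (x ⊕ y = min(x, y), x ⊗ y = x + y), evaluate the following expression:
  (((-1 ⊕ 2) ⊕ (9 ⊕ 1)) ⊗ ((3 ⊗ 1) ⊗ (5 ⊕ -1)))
(((-1 ⊕ 2) ⊕ (9 ⊕ 1)) ⊗ ((3 ⊗ 1) ⊗ (5 ⊕ -1))) = 2

Expand innermost to outermost. Recall ⊕ takes the minimum of its arguments and ⊗ takes their sum. Working out the expression (((-1 ⊕ 2) ⊕ (9 ⊕ 1)) ⊗ ((3 ⊗ 1) ⊗ (5 ⊕ -1))) gives 2.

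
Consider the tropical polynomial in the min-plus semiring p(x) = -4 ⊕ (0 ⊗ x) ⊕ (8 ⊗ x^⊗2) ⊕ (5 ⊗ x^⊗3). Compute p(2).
p(2) = -4

A tropical monomial a ⊗ x^⊗i evaluates to a + i · x. Evaluating each term at x = 2:
  Term 0 contributes -4 + 0 · 2 = -4
  Term 1 contributes 0 + 1 · 2 = 2
  Term 2 contributes 8 + 2 · 2 = 12
  Term 3 contributes 5 + 3 · 2 = 11
p(2) = ⊕ of these = min[-4, 2, 12, 11] = -4.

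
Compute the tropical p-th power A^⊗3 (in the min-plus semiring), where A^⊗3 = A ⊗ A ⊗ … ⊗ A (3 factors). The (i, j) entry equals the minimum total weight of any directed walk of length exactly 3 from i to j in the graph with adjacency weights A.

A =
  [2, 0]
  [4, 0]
A^⊗3 =
  [4, 0]
  [4, 0]

Each entry (A^⊗3)_ij equals the minimum over all length-3 walks i = v_0 → v_1 → … → v_3 = j of Σ_t A[v_t][v_{t+1}]. For example, for (i, j) = (0, 1) we minimise over 4 possible intermediate vertex sequences; the minimum is 0, attained along the walk 0 → 1 → 1 → 1.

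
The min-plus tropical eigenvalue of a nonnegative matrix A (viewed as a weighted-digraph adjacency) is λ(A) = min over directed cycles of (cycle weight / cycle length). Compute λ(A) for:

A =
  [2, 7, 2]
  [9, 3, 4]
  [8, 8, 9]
λ(A) = 2

Enumerate directed cycles and compute their means (weight / length). Sample:
  cycle 0 → 0: weight = 2, length = 1, mean = 2/1 ≈ 2.000
  cycle 1 → 1: weight = 3, length = 1, mean = 3/1 ≈ 3.000
  cycle 2 → 2: weight = 9, length = 1, mean = 9/1 ≈ 9.000
  cycle 0 → 1 → 0: weight = 16, length = 2, mean = 16/2 ≈ 8.000
  cycle 0 → 2 → 0: weight = 10, length = 2, mean = 10/2 ≈ 5.000
  cycle 1 → 0 → 1: weight = 16, length = 2, mean = 16/2 ≈ 8.000
Minimum mean = 2.000, attained e.g. along the cycle 0 → 0 with weight 2 and length 1. So λ(A) = 2/1 = 2.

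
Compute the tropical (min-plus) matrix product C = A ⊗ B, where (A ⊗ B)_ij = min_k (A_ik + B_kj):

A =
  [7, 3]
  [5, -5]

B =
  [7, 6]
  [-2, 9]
A ⊗ B =
  [1, 12]
  [-7, 4]

Apply the min-plus product entry-by-entry:
  C[0][0] = min over k of (A[0][0] + B[0][0] = 7 + 7 = 14, A[0][1] + B[1][0] = 3 + -2 = 1) = 1 (attained at k = 1)
  C[0][1] = min over k of (A[0][0] + B[0][1] = 7 + 6 = 13, A[0][1] + B[1][1] = 3 + 9 = 12) = 12 (attained at k = 1)
  C[1][0] = min over k of (A[1][0] + B[0][0] = 5 + 7 = 12, A[1][1] + B[1][0] = -5 + -2 = -7) = -7 (attained at k = 1)
  C[1][1] = min over k of (A[1][0] + B[0][1] = 5 + 6 = 11, A[1][1] + B[1][1] = -5 + 9 = 4) = 4 (attained at k = 1)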